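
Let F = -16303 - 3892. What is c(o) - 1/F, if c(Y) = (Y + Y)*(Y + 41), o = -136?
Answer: 521838801/20195 ≈ 25840.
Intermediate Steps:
F = -20195
c(Y) = 2*Y*(41 + Y) (c(Y) = (2*Y)*(41 + Y) = 2*Y*(41 + Y))
c(o) - 1/F = 2*(-136)*(41 - 136) - 1/(-20195) = 2*(-136)*(-95) - 1*(-1/20195) = 25840 + 1/20195 = 521838801/20195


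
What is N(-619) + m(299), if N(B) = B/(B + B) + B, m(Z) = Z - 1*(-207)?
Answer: -225/2 ≈ -112.50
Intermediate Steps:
m(Z) = 207 + Z (m(Z) = Z + 207 = 207 + Z)
N(B) = ½ + B (N(B) = B/((2*B)) + B = (1/(2*B))*B + B = ½ + B)
N(-619) + m(299) = (½ - 619) + (207 + 299) = -1237/2 + 506 = -225/2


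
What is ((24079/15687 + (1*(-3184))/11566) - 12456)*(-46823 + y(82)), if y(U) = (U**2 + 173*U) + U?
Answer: 29185624152246913/90717921 ≈ 3.2172e+8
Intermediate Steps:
y(U) = U**2 + 174*U
((24079/15687 + (1*(-3184))/11566) - 12456)*(-46823 + y(82)) = ((24079/15687 + (1*(-3184))/11566) - 12456)*(-46823 + 82*(174 + 82)) = ((24079*(1/15687) - 3184*1/11566) - 12456)*(-46823 + 82*256) = ((24079/15687 - 1592/5783) - 12456)*(-46823 + 20992) = (114275153/90717921 - 12456)*(-25831) = -1129868148823/90717921*(-25831) = 29185624152246913/90717921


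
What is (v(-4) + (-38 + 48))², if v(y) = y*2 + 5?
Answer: 49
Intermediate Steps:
v(y) = 5 + 2*y (v(y) = 2*y + 5 = 5 + 2*y)
(v(-4) + (-38 + 48))² = ((5 + 2*(-4)) + (-38 + 48))² = ((5 - 8) + 10)² = (-3 + 10)² = 7² = 49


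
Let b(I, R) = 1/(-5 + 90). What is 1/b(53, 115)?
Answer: 85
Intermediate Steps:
b(I, R) = 1/85
1/b(53, 115) = 1/(1/85) = 85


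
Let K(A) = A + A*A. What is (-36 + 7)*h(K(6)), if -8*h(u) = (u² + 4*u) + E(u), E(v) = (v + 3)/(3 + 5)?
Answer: 449529/64 ≈ 7023.9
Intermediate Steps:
K(A) = A + A²
E(v) = 3/8 + v/8 (E(v) = (3 + v)/8 = (3 + v)*(⅛) = 3/8 + v/8)
h(u) = -3/64 - 33*u/64 - u²/8 (h(u) = -((u² + 4*u) + (3/8 + u/8))/8 = -(3/8 + u² + 33*u/8)/8 = -3/64 - 33*u/64 - u²/8)
(-36 + 7)*h(K(6)) = (-36 + 7)*(-3/64 - 99*(1 + 6)/32 - 36*(1 + 6)²/8) = -29*(-3/64 - 99*7/32 - (6*7)²/8) = -29*(-3/64 - 33/64*42 - ⅛*42²) = -29*(-3/64 - 693/32 - ⅛*1764) = -29*(-3/64 - 693/32 - 441/2) = -29*(-15501/64) = 449529/64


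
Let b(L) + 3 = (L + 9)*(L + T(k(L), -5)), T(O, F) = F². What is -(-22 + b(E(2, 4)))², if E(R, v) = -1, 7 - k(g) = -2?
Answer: -27889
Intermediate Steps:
k(g) = 9 (k(g) = 7 - 1*(-2) = 7 + 2 = 9)
b(L) = -3 + (9 + L)*(25 + L) (b(L) = -3 + (L + 9)*(L + (-5)²) = -3 + (9 + L)*(L + 25) = -3 + (9 + L)*(25 + L))
-(-22 + b(E(2, 4)))² = -(-22 + (222 + (-1)² + 34*(-1)))² = -(-22 + (222 + 1 - 34))² = -(-22 + 189)² = -1*167² = -1*27889 = -27889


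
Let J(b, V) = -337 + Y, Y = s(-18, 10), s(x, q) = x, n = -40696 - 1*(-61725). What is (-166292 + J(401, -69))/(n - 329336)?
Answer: 55549/102769 ≈ 0.54052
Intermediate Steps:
n = 21029 (n = -40696 + 61725 = 21029)
Y = -18
J(b, V) = -355 (J(b, V) = -337 - 18 = -355)
(-166292 + J(401, -69))/(n - 329336) = (-166292 - 355)/(21029 - 329336) = -166647/(-308307) = -166647*(-1/308307) = 55549/102769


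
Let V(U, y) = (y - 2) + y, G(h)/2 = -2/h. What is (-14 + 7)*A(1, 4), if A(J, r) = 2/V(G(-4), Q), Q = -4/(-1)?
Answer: -7/3 ≈ -2.3333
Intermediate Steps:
G(h) = -4/h (G(h) = 2*(-2/h) = -4/h)
Q = 4 (Q = -4*(-1) = 4)
V(U, y) = -2 + 2*y (V(U, y) = (-2 + y) + y = -2 + 2*y)
A(J, r) = ⅓ (A(J, r) = 2/(-2 + 2*4) = 2/(-2 + 8) = 2/6 = 2*(⅙) = ⅓)
(-14 + 7)*A(1, 4) = (-14 + 7)*(⅓) = -7*⅓ = -7/3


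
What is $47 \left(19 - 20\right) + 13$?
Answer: $-34$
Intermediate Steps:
$47 \left(19 - 20\right) + 13 = 47 \left(-1\right) + 13 = -47 + 13 = -34$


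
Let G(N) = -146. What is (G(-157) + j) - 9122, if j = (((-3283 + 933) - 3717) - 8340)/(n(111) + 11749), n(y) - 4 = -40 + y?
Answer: -109599239/11824 ≈ -9269.2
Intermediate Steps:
n(y) = -36 + y (n(y) = 4 + (-40 + y) = -36 + y)
j = -14407/11824 (j = (((-3283 + 933) - 3717) - 8340)/((-36 + 111) + 11749) = ((-2350 - 3717) - 8340)/(75 + 11749) = (-6067 - 8340)/11824 = -14407*1/11824 = -14407/11824 ≈ -1.2185)
(G(-157) + j) - 9122 = (-146 - 14407/11824) - 9122 = -1740711/11824 - 9122 = -109599239/11824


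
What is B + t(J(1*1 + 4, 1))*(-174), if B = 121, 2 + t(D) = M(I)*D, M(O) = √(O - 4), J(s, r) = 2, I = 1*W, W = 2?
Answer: 469 - 348*I*√2 ≈ 469.0 - 492.15*I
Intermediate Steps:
I = 2 (I = 1*2 = 2)
M(O) = √(-4 + O)
t(D) = -2 + I*D*√2 (t(D) = -2 + √(-4 + 2)*D = -2 + √(-2)*D = -2 + (I*√2)*D = -2 + I*D*√2)
B + t(J(1*1 + 4, 1))*(-174) = 121 + (-2 + I*2*√2)*(-174) = 121 + (-2 + 2*I*√2)*(-174) = 121 + (348 - 348*I*√2) = 469 - 348*I*√2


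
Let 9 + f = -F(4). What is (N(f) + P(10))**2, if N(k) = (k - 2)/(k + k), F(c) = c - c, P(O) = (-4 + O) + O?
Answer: 89401/324 ≈ 275.93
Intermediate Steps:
P(O) = -4 + 2*O
F(c) = 0
f = -9 (f = -9 - 1*0 = -9 + 0 = -9)
N(k) = (-2 + k)/(2*k) (N(k) = (-2 + k)/((2*k)) = (-2 + k)*(1/(2*k)) = (-2 + k)/(2*k))
(N(f) + P(10))**2 = ((1/2)*(-2 - 9)/(-9) + (-4 + 2*10))**2 = ((1/2)*(-1/9)*(-11) + (-4 + 20))**2 = (11/18 + 16)**2 = (299/18)**2 = 89401/324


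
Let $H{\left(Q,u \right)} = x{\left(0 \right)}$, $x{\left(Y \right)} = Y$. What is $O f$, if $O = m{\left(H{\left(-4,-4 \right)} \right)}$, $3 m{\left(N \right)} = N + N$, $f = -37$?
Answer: $0$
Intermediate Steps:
$H{\left(Q,u \right)} = 0$
$m{\left(N \right)} = \frac{2 N}{3}$ ($m{\left(N \right)} = \frac{N + N}{3} = \frac{2 N}{3}$)
$O = 0$ ($O = \frac{2}{3} \cdot 0 = 0$)
$O f = 0 \left(-37\right) = 0$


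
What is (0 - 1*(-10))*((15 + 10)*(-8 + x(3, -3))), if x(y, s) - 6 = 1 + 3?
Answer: 500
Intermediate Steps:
x(y, s) = 10 (x(y, s) = 6 + (1 + 3) = 6 + 4 = 10)
(0 - 1*(-10))*((15 + 10)*(-8 + x(3, -3))) = (0 - 1*(-10))*((15 + 10)*(-8 + 10)) = (0 + 10)*(25*2) = 10*50 = 500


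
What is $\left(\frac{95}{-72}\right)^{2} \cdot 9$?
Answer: $\frac{9025}{576} \approx 15.668$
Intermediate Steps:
$\left(\frac{95}{-72}\right)^{2} \cdot 9 = \left(95 \left(- \frac{1}{72}\right)\right)^{2} \cdot 9 = \left(- \frac{95}{72}\right)^{2} \cdot 9 = \frac{9025}{5184} \cdot 9 = \frac{9025}{576}$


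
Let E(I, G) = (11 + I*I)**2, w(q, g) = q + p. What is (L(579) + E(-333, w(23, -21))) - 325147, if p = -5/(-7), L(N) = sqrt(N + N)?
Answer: 12298484853 + sqrt(1158) ≈ 1.2298e+10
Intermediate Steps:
L(N) = sqrt(2)*sqrt(N) (L(N) = sqrt(2*N) = sqrt(2)*sqrt(N))
p = 5/7 (p = -5*(-1/7) = 5/7 ≈ 0.71429)
w(q, g) = 5/7 + q (w(q, g) = q + 5/7 = 5/7 + q)
E(I, G) = (11 + I**2)**2
(L(579) + E(-333, w(23, -21))) - 325147 = (sqrt(2)*sqrt(579) + (11 + (-333)**2)**2) - 325147 = (sqrt(1158) + (11 + 110889)**2) - 325147 = (sqrt(1158) + 110900**2) - 325147 = (sqrt(1158) + 12298810000) - 325147 = (12298810000 + sqrt(1158)) - 325147 = 12298484853 + sqrt(1158)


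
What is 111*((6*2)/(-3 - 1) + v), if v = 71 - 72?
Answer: -444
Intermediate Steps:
v = -1
111*((6*2)/(-3 - 1) + v) = 111*((6*2)/(-3 - 1) - 1) = 111*(12/(-4) - 1) = 111*(12*(-¼) - 1) = 111*(-3 - 1) = 111*(-4) = -444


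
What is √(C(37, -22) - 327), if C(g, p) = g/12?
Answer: 13*I*√69/6 ≈ 17.998*I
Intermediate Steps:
C(g, p) = g/12 (C(g, p) = g*(1/12) = g/12)
√(C(37, -22) - 327) = √((1/12)*37 - 327) = √(37/12 - 327) = √(-3887/12) = 13*I*√69/6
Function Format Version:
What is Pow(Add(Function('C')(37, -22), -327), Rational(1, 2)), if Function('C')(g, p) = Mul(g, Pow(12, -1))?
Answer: Mul(Rational(13, 6), I, Pow(69, Rational(1, 2))) ≈ Mul(17.998, I)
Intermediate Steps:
Function('C')(g, p) = Mul(Rational(1, 12), g) (Function('C')(g, p) = Mul(g, Rational(1, 12)) = Mul(Rational(1, 12), g))
Pow(Add(Function('C')(37, -22), -327), Rational(1, 2)) = Pow(Add(Mul(Rational(1, 12), 37), -327), Rational(1, 2)) = Pow(Add(Rational(37, 12), -327), Rational(1, 2)) = Pow(Rational(-3887, 12), Rational(1, 2)) = Mul(Rational(13, 6), I, Pow(69, Rational(1, 2)))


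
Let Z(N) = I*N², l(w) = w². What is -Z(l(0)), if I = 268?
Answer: 0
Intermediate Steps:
Z(N) = 268*N²
-Z(l(0)) = -268*(0²)² = -268*0² = -268*0 = -1*0 = 0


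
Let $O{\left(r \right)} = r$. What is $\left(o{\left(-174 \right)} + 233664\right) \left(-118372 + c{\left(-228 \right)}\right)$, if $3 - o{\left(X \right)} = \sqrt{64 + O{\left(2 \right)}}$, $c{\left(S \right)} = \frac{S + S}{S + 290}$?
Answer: $- \frac{857501809920}{31} + \frac{3669760 \sqrt{66}}{31} \approx -2.766 \cdot 10^{10}$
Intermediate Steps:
$c{\left(S \right)} = \frac{2 S}{290 + S}$
$o{\left(X \right)} = 3 - \sqrt{66}$ ($o{\left(X \right)} = 3 - \sqrt{64 + 2} = 3 - \sqrt{66}$)
$\left(o{\left(-174 \right)} + 233664\right) \left(-118372 + c{\left(-228 \right)}\right) = \left(\left(3 - \sqrt{66}\right) + 233664\right) \left(-118372 + 2 \left(-228\right) \frac{1}{290 - 228}\right) = \left(233667 - \sqrt{66}\right) \left(-118372 + 2 \left(-228\right) \frac{1}{62}\right) = \left(233667 - \sqrt{66}\right) \left(-118372 - \frac{228}{31}\right) = \left(233667 - \sqrt{66}\right) \left(- \frac{3669760}{31}\right) = - \frac{857501809920}{31} + \frac{3669760 \sqrt{66}}{31}$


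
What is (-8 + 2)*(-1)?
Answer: 6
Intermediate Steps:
(-8 + 2)*(-1) = -6*(-1) = 6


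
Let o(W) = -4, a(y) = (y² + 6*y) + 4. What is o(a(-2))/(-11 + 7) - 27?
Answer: -26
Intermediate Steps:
a(y) = 4 + y² + 6*y
o(a(-2))/(-11 + 7) - 27 = -4/(-11 + 7) - 27 = -4/(-4) - 27 = -4*(-¼) - 27 = 1 - 27 = -26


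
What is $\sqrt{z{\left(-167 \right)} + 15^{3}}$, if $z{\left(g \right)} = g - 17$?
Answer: $\sqrt{3191} \approx 56.489$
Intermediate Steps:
$z{\left(g \right)} = -17 + g$
$\sqrt{z{\left(-167 \right)} + 15^{3}} = \sqrt{\left(-17 - 167\right) + 15^{3}} = \sqrt{-184 + 3375} = \sqrt{3191}$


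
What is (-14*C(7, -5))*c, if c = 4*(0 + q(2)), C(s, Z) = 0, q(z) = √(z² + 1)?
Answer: 0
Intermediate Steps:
q(z) = √(1 + z²)
c = 4*√5 (c = 4*(0 + √(1 + 2²)) = 4*(0 + √(1 + 4)) = 4*(0 + √5) = 4*√5 ≈ 8.9443)
(-14*C(7, -5))*c = (-14*0)*(4*√5) = 0*(4*√5) = 0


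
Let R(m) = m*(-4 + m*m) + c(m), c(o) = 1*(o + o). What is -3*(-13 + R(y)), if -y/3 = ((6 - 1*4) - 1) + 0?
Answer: 102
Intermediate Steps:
y = -3 (y = -3*(((6 - 1*4) - 1) + 0) = -3*(((6 - 4) - 1) + 0) = -3*((2 - 1) + 0) = -3*(1 + 0) = -3*1 = -3)
c(o) = 2*o (c(o) = 1*(2*o) = 2*o)
R(m) = 2*m + m*(-4 + m²) (R(m) = m*(-4 + m*m) + 2*m = m*(-4 + m²) + 2*m = 2*m + m*(-4 + m²))
-3*(-13 + R(y)) = -3*(-13 - 3*(-2 + (-3)²)) = -3*(-13 - 3*(-2 + 9)) = -3*(-13 - 3*7) = -3*(-13 - 21) = -3*(-34) = 102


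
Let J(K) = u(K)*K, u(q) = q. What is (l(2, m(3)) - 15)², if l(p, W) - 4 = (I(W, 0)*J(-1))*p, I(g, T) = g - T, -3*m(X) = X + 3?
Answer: 225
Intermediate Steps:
m(X) = -1 - X/3 (m(X) = -(X + 3)/3 = -(3 + X)/3 = -1 - X/3)
J(K) = K² (J(K) = K*K = K²)
l(p, W) = 4 + W*p (l(p, W) = 4 + ((W - 1*0)*(-1)²)*p = 4 + ((W + 0)*1)*p = 4 + (W*1)*p = 4 + W*p)
(l(2, m(3)) - 15)² = ((4 + (-1 - ⅓*3)*2) - 15)² = ((4 + (-1 - 1)*2) - 15)² = ((4 - 2*2) - 15)² = ((4 - 4) - 15)² = (0 - 15)² = (-15)² = 225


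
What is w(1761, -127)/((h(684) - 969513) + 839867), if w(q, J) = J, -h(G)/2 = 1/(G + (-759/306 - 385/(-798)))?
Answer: 41964610/42838928749 ≈ 0.00097959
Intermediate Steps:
h(G) = -2/(-1936/969 + G) (h(G) = -2/(G + (-759/306 - 385/(-798))) = -2/(G + (-759*1/306 - 385*(-1/798))) = -2/(G + (-253/102 + 55/114)) = -2/(G - 1936/969) = -2/(-1936/969 + G))
w(1761, -127)/((h(684) - 969513) + 839867) = -127/((-1938/(-1936 + 969*684) - 969513) + 839867) = -127/((-1938/(-1936 + 662796) - 969513) + 839867) = -127/((-1938/660860 - 969513) + 839867) = -127/((-1938*1/660860 - 969513) + 839867) = -127/((-969/330430 - 969513) + 839867) = -127/(-320356181559/330430 + 839867) = -127/(-42838928749/330430) = -127*(-330430/42838928749) = 41964610/42838928749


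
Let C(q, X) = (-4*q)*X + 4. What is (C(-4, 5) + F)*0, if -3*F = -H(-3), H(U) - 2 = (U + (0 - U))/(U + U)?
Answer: 0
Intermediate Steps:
H(U) = 2 (H(U) = 2 + (U + (0 - U))/(U + U) = 2 + (U - U)/((2*U)) = 2 + 0*(1/(2*U)) = 2 + 0 = 2)
F = ⅔ (F = -(-1)*2/3 = -⅓*(-2) = ⅔ ≈ 0.66667)
C(q, X) = 4 - 4*X*q (C(q, X) = -4*X*q + 4 = 4 - 4*X*q)
(C(-4, 5) + F)*0 = ((4 - 4*5*(-4)) + ⅔)*0 = ((4 + 80) + ⅔)*0 = (84 + ⅔)*0 = (254/3)*0 = 0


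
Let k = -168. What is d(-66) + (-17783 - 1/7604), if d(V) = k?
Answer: -136499405/7604 ≈ -17951.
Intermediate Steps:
d(V) = -168
d(-66) + (-17783 - 1/7604) = -168 + (-17783 - 1/7604) = -168 - 135221933/7604 = -136499405/7604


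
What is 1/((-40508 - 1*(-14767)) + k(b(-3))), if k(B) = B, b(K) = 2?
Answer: -1/25739 ≈ -3.8852e-5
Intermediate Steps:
1/((-40508 - 1*(-14767)) + k(b(-3))) = 1/((-40508 - 1*(-14767)) + 2) = 1/((-40508 + 14767) + 2) = 1/(-25741 + 2) = 1/(-25739) = -1/25739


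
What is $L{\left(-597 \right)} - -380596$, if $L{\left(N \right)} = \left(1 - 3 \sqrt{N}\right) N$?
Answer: $379999 + 1791 i \sqrt{597} \approx 3.8 \cdot 10^{5} + 43761.0 i$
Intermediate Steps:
$L{\left(N \right)} = N \left(1 - 3 \sqrt{N}\right)$
$L{\left(-597 \right)} - -380596 = \left(-597 - 3 \left(-597\right)^{\frac{3}{2}}\right) - -380596 = \left(-597 - 3 \left(- 597 i \sqrt{597}\right)\right) + 380596 = \left(-597 + 1791 i \sqrt{597}\right) + 380596 = 379999 + 1791 i \sqrt{597}$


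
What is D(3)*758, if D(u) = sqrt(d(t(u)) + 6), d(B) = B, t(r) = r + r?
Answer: 1516*sqrt(3) ≈ 2625.8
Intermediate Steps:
t(r) = 2*r
D(u) = sqrt(6 + 2*u) (D(u) = sqrt(2*u + 6) = sqrt(6 + 2*u))
D(3)*758 = sqrt(6 + 2*3)*758 = sqrt(6 + 6)*758 = sqrt(12)*758 = (2*sqrt(3))*758 = 1516*sqrt(3)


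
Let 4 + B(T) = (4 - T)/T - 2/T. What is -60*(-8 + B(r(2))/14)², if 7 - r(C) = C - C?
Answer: -10012335/2401 ≈ -4170.1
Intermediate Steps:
r(C) = 7 (r(C) = 7 - (C - C) = 7 - 1*0 = 7 + 0 = 7)
B(T) = -4 - 2/T + (4 - T)/T (B(T) = -4 + ((4 - T)/T - 2/T) = -4 + (-2/T + (4 - T)/T) = -4 - 2/T + (4 - T)/T)
-60*(-8 + B(r(2))/14)² = -60*(-8 + (-5 + 2/7)/14)² = -60*(-8 + (-5 + 2*(⅐))*(1/14))² = -60*(-8 + (-5 + 2/7)*(1/14))² = -60*(-8 - 33/7*1/14)² = -60*(-8 - 33/98)² = -60*(-817/98)² = -60*667489/9604 = -10012335/2401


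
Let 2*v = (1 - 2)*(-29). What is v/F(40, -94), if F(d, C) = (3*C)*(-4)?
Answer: 29/2256 ≈ 0.012855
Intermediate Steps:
v = 29/2 (v = ((1 - 2)*(-29))/2 = (-1*(-29))/2 = (1/2)*29 = 29/2 ≈ 14.500)
F(d, C) = -12*C
v/F(40, -94) = 29/(2*((-12*(-94)))) = (29/2)/1128 = (29/2)*(1/1128) = 29/2256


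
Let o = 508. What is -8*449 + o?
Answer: -3084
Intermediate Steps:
-8*449 + o = -8*449 + 508 = -3592 + 508 = -3084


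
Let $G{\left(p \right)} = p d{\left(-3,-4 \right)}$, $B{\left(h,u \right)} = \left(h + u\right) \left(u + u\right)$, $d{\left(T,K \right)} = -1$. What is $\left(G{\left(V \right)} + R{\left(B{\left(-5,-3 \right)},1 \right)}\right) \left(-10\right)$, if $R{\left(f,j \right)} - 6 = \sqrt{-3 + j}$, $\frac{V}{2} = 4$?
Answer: $20 - 10 i \sqrt{2} \approx 20.0 - 14.142 i$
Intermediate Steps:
$V = 8$ ($V = 2 \cdot 4 = 8$)
$B{\left(h,u \right)} = 2 u \left(h + u\right)$ ($B{\left(h,u \right)} = \left(h + u\right) 2 u = 2 u \left(h + u\right)$)
$R{\left(f,j \right)} = 6 + \sqrt{-3 + j}$
$G{\left(p \right)} = - p$ ($G{\left(p \right)} = p \left(-1\right) = - p$)
$\left(G{\left(V \right)} + R{\left(B{\left(-5,-3 \right)},1 \right)}\right) \left(-10\right) = \left(\left(-1\right) 8 + \left(6 + \sqrt{-3 + 1}\right)\right) \left(-10\right) = \left(-8 + \left(6 + \sqrt{-2}\right)\right) \left(-10\right) = \left(-8 + \left(6 + i \sqrt{2}\right)\right) \left(-10\right) = \left(-2 + i \sqrt{2}\right) \left(-10\right) = 20 - 10 i \sqrt{2}$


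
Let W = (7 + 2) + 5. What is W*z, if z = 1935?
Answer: 27090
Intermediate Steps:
W = 14 (W = 9 + 5 = 14)
W*z = 14*1935 = 27090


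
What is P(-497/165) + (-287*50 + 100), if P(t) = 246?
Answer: -14004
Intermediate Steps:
P(-497/165) + (-287*50 + 100) = 246 + (-287*50 + 100) = 246 + (-14350 + 100) = 246 - 14250 = -14004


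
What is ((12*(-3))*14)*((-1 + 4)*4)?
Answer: -6048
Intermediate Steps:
((12*(-3))*14)*((-1 + 4)*4) = (-36*14)*(3*4) = -504*12 = -6048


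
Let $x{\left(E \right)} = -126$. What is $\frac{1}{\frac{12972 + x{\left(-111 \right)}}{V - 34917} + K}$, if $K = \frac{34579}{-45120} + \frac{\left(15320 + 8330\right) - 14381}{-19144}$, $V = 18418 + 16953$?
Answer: $\frac{24509680320}{662854575191} \approx 0.036976$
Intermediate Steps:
$V = 35371$
$K = - \frac{135024707}{107972160}$ ($K = 34579 \left(- \frac{1}{45120}\right) + \left(23650 - 14381\right) \left(- \frac{1}{19144}\right) = - \frac{34579}{45120} + 9269 \left(- \frac{1}{19144}\right) = - \frac{34579}{45120} - \frac{9269}{19144} = - \frac{135024707}{107972160} \approx -1.2506$)
$\frac{1}{\frac{12972 + x{\left(-111 \right)}}{V - 34917} + K} = \frac{1}{\frac{12972 - 126}{35371 - 34917} - \frac{135024707}{107972160}} = \frac{1}{\frac{12846}{454} - \frac{135024707}{107972160}} = \frac{1}{12846 \cdot \frac{1}{454} - \frac{135024707}{107972160}} = \frac{1}{\frac{6423}{227} - \frac{135024707}{107972160}} = \frac{1}{\frac{662854575191}{24509680320}} = \frac{24509680320}{662854575191}$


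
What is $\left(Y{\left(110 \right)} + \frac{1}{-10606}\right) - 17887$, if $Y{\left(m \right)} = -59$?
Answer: $- \frac{190335277}{10606} \approx -17946.0$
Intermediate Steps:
$\left(Y{\left(110 \right)} + \frac{1}{-10606}\right) - 17887 = \left(-59 + \frac{1}{-10606}\right) - 17887 = \left(-59 - \frac{1}{10606}\right) - 17887 = - \frac{625755}{10606} - 17887 = - \frac{190335277}{10606}$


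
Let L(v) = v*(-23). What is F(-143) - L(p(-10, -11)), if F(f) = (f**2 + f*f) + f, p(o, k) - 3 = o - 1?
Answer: 40571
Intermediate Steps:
p(o, k) = 2 + o (p(o, k) = 3 + (o - 1) = 3 + (-1 + o) = 2 + o)
L(v) = -23*v
F(f) = f + 2*f**2 (F(f) = (f**2 + f**2) + f = 2*f**2 + f = f + 2*f**2)
F(-143) - L(p(-10, -11)) = -143*(1 + 2*(-143)) - (-23)*(2 - 10) = -143*(1 - 286) - (-23)*(-8) = -143*(-285) - 1*184 = 40755 - 184 = 40571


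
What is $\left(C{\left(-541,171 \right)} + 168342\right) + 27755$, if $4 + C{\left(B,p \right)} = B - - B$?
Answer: $195011$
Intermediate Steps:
$C{\left(B,p \right)} = -4 + 2 B$ ($C{\left(B,p \right)} = -4 + \left(B - - B\right) = -4 + \left(B + B\right) = -4 + 2 B$)
$\left(C{\left(-541,171 \right)} + 168342\right) + 27755 = \left(\left(-4 + 2 \left(-541\right)\right) + 168342\right) + 27755 = \left(\left(-4 - 1082\right) + 168342\right) + 27755 = \left(-1086 + 168342\right) + 27755 = 167256 + 27755 = 195011$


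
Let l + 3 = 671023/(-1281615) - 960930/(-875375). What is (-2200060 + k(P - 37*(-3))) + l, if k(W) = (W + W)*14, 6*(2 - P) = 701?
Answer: -32911422121709864/14958583075 ≈ -2.2002e+6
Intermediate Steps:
P = -689/6 (P = 2 - 1/6*701 = 2 - 701/6 = -689/6 ≈ -114.83)
k(W) = 28*W (k(W) = (2*W)*14 = 28*W)
l = -108861425942/44875749225 (l = -3 + (671023/(-1281615) - 960930/(-875375)) = -3 + (671023*(-1/1281615) - 960930*(-1/875375)) = -3 + (-671023/1281615 + 192186/175075) = -3 + 25765821733/44875749225 = -108861425942/44875749225 ≈ -2.4258)
(-2200060 + k(P - 37*(-3))) + l = (-2200060 + 28*(-689/6 - 37*(-3))) - 108861425942/44875749225 = (-2200060 + 28*(-689/6 + 111)) - 108861425942/44875749225 = (-2200060 + 28*(-23/6)) - 108861425942/44875749225 = (-2200060 - 322/3) - 108861425942/44875749225 = -6600502/3 - 108861425942/44875749225 = -32911422121709864/14958583075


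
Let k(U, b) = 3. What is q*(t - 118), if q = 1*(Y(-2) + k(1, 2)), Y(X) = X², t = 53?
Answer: -455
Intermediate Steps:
q = 7 (q = 1*((-2)² + 3) = 1*(4 + 3) = 1*7 = 7)
q*(t - 118) = 7*(53 - 118) = 7*(-65) = -455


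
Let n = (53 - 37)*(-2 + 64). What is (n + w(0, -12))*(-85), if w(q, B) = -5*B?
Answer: -89420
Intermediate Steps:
n = 992 (n = 16*62 = 992)
(n + w(0, -12))*(-85) = (992 - 5*(-12))*(-85) = (992 + 60)*(-85) = 1052*(-85) = -89420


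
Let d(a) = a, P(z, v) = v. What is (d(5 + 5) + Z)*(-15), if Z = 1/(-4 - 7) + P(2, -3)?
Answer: -1140/11 ≈ -103.64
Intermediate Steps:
Z = -34/11 (Z = 1/(-4 - 7) - 3 = 1/(-11) - 3 = -1/11 - 3 = -34/11 ≈ -3.0909)
(d(5 + 5) + Z)*(-15) = ((5 + 5) - 34/11)*(-15) = (10 - 34/11)*(-15) = (76/11)*(-15) = -1140/11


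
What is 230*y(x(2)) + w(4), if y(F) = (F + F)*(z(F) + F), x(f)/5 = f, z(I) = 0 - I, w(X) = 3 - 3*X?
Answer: -9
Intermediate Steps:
z(I) = -I
x(f) = 5*f
y(F) = 0 (y(F) = (F + F)*(-F + F) = (2*F)*0 = 0)
230*y(x(2)) + w(4) = 230*0 + (3 - 3*4) = 0 + (3 - 12) = 0 - 9 = -9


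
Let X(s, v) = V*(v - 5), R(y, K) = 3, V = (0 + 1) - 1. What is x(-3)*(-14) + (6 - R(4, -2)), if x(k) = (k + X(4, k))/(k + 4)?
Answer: 45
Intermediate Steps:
V = 0 (V = 1 - 1 = 0)
X(s, v) = 0 (X(s, v) = 0*(v - 5) = 0*(-5 + v) = 0)
x(k) = k/(4 + k) (x(k) = (k + 0)/(k + 4) = k/(4 + k))
x(-3)*(-14) + (6 - R(4, -2)) = -3/(4 - 3)*(-14) + (6 - 1*3) = -3/1*(-14) + (6 - 3) = -3*1*(-14) + 3 = -3*(-14) + 3 = 42 + 3 = 45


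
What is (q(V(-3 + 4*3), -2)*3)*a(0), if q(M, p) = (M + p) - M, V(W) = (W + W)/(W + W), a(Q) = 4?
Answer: -24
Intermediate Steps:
V(W) = 1 (V(W) = (2*W)/((2*W)) = (2*W)*(1/(2*W)) = 1)
q(M, p) = p
(q(V(-3 + 4*3), -2)*3)*a(0) = -2*3*4 = -6*4 = -24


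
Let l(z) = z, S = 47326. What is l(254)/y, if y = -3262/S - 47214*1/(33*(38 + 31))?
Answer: -1520631706/124548741 ≈ -12.209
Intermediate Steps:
y = -124548741/5986739 (y = -3262/47326 - 47214*1/(33*(38 + 31)) = -3262*1/47326 - 47214/(33*69) = -1631/23663 - 47214/2277 = -1631/23663 - 47214*1/2277 = -1631/23663 - 5246/253 = -124548741/5986739 ≈ -20.804)
l(254)/y = 254/(-124548741/5986739) = 254*(-5986739/124548741) = -1520631706/124548741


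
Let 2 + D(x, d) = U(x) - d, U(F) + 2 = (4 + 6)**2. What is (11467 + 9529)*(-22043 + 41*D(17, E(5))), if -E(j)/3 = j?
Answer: -367262032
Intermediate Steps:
U(F) = 98 (U(F) = -2 + (4 + 6)**2 = -2 + 10**2 = -2 + 100 = 98)
E(j) = -3*j
D(x, d) = 96 - d (D(x, d) = -2 + (98 - d) = 96 - d)
(11467 + 9529)*(-22043 + 41*D(17, E(5))) = (11467 + 9529)*(-22043 + 41*(96 - (-3)*5)) = 20996*(-22043 + 41*(96 - 1*(-15))) = 20996*(-22043 + 41*(96 + 15)) = 20996*(-22043 + 41*111) = 20996*(-22043 + 4551) = 20996*(-17492) = -367262032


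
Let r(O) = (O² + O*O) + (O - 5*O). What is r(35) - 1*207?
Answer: 2103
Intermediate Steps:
r(O) = -4*O + 2*O² (r(O) = (O² + O²) - 4*O = 2*O² - 4*O = -4*O + 2*O²)
r(35) - 1*207 = 2*35*(-2 + 35) - 1*207 = 2*35*33 - 207 = 2310 - 207 = 2103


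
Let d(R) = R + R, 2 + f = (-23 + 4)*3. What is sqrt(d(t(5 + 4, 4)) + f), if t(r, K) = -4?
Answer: I*sqrt(67) ≈ 8.1853*I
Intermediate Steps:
f = -59 (f = -2 + (-23 + 4)*3 = -2 - 19*3 = -2 - 57 = -59)
d(R) = 2*R
sqrt(d(t(5 + 4, 4)) + f) = sqrt(2*(-4) - 59) = sqrt(-8 - 59) = sqrt(-67) = I*sqrt(67)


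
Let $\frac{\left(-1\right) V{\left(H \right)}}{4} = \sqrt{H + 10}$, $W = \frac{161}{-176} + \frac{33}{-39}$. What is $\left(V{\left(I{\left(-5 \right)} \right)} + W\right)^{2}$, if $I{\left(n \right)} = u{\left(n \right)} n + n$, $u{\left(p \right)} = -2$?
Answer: $\frac{1272619401}{5234944} + \frac{4029 \sqrt{15}}{286} \approx 297.66$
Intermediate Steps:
$W = - \frac{4029}{2288}$ ($W = 161 \left(- \frac{1}{176}\right) + 33 \left(- \frac{1}{39}\right) = - \frac{161}{176} - \frac{11}{13} = - \frac{4029}{2288} \approx -1.7609$)
$I{\left(n \right)} = - n$ ($I{\left(n \right)} = - 2 n + n = - n$)
$V{\left(H \right)} = - 4 \sqrt{10 + H}$ ($V{\left(H \right)} = - 4 \sqrt{H + 10} = - 4 \sqrt{10 + H}$)
$\left(V{\left(I{\left(-5 \right)} \right)} + W\right)^{2} = \left(- 4 \sqrt{10 - -5} - \frac{4029}{2288}\right)^{2} = \left(- 4 \sqrt{10 + 5} - \frac{4029}{2288}\right)^{2} = \left(- 4 \sqrt{15} - \frac{4029}{2288}\right)^{2} = \left(- \frac{4029}{2288} - 4 \sqrt{15}\right)^{2}$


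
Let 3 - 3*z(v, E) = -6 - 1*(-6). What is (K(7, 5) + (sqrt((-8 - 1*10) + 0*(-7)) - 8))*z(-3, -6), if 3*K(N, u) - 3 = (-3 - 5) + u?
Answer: -8 + 3*I*sqrt(2) ≈ -8.0 + 4.2426*I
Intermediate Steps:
z(v, E) = 1 (z(v, E) = 1 - (-6 - 1*(-6))/3 = 1 - (-6 + 6)/3 = 1 - 1/3*0 = 1 + 0 = 1)
K(N, u) = -5/3 + u/3 (K(N, u) = 1 + ((-3 - 5) + u)/3 = 1 + (-8 + u)/3 = 1 + (-8/3 + u/3) = -5/3 + u/3)
(K(7, 5) + (sqrt((-8 - 1*10) + 0*(-7)) - 8))*z(-3, -6) = ((-5/3 + (1/3)*5) + (sqrt((-8 - 1*10) + 0*(-7)) - 8))*1 = ((-5/3 + 5/3) + (sqrt((-8 - 10) + 0) - 8))*1 = (0 + (sqrt(-18 + 0) - 8))*1 = (0 + (sqrt(-18) - 8))*1 = (0 + (3*I*sqrt(2) - 8))*1 = (0 + (-8 + 3*I*sqrt(2)))*1 = (-8 + 3*I*sqrt(2))*1 = -8 + 3*I*sqrt(2)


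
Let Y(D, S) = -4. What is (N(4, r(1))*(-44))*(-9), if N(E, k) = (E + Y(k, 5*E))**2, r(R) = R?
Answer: 0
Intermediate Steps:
N(E, k) = (-4 + E)**2 (N(E, k) = (E - 4)**2 = (-4 + E)**2)
(N(4, r(1))*(-44))*(-9) = ((-4 + 4)**2*(-44))*(-9) = (0**2*(-44))*(-9) = (0*(-44))*(-9) = 0*(-9) = 0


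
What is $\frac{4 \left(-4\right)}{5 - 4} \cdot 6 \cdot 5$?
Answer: $-480$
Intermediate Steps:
$\frac{4 \left(-4\right)}{5 - 4} \cdot 6 \cdot 5 = - \frac{16}{1} \cdot 6 \cdot 5 = \left(-16\right) 1 \cdot 6 \cdot 5 = \left(-16\right) 6 \cdot 5 = \left(-96\right) 5 = -480$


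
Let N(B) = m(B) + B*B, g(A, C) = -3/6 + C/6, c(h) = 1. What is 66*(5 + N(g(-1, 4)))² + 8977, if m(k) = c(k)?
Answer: 2457011/216 ≈ 11375.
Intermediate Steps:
m(k) = 1
g(A, C) = -½ + C/6 (g(A, C) = -3*⅙ + C*(⅙) = -½ + C/6)
N(B) = 1 + B² (N(B) = 1 + B*B = 1 + B²)
66*(5 + N(g(-1, 4)))² + 8977 = 66*(5 + (1 + (-½ + (⅙)*4)²))² + 8977 = 66*(5 + (1 + (-½ + ⅔)²))² + 8977 = 66*(5 + (1 + (⅙)²))² + 8977 = 66*(5 + (1 + 1/36))² + 8977 = 66*(5 + 37/36)² + 8977 = 66*(217/36)² + 8977 = 66*(47089/1296) + 8977 = 517979/216 + 8977 = 2457011/216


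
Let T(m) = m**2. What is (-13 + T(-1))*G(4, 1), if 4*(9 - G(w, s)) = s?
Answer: -105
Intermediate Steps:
G(w, s) = 9 - s/4
(-13 + T(-1))*G(4, 1) = (-13 + (-1)**2)*(9 - 1/4*1) = (-13 + 1)*(9 - 1/4) = -12*35/4 = -105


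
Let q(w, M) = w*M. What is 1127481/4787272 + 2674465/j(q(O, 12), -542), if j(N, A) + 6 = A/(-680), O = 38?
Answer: -4353151084709311/8468684168 ≈ -5.1403e+5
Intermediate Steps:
q(w, M) = M*w
j(N, A) = -6 - A/680 (j(N, A) = -6 + A/(-680) = -6 + A*(-1/680) = -6 - A/680)
1127481/4787272 + 2674465/j(q(O, 12), -542) = 1127481/4787272 + 2674465/(-6 - 1/680*(-542)) = 1127481*(1/4787272) + 2674465/(-6 + 271/340) = 1127481/4787272 + 2674465/(-1769/340) = 1127481/4787272 + 2674465*(-340/1769) = 1127481/4787272 - 909318100/1769 = -4353151084709311/8468684168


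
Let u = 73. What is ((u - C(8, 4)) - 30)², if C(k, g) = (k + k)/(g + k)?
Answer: 15625/9 ≈ 1736.1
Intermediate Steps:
C(k, g) = 2*k/(g + k) (C(k, g) = (2*k)/(g + k) = 2*k/(g + k))
((u - C(8, 4)) - 30)² = ((73 - 2*8/(4 + 8)) - 30)² = ((73 - 2*8/12) - 30)² = ((73 - 1*4/3) - 30)² = ((73 - 4/3) - 30)² = (215/3 - 30)² = (125/3)² = 15625/9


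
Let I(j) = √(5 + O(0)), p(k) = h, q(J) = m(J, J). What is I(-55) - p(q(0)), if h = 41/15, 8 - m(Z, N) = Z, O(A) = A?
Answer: -41/15 + √5 ≈ -0.49727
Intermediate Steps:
m(Z, N) = 8 - Z
q(J) = 8 - J
h = 41/15 (h = 41*(1/15) = 41/15 ≈ 2.7333)
p(k) = 41/15
I(j) = √5 (I(j) = √(5 + 0) = √5)
I(-55) - p(q(0)) = √5 - 1*41/15 = √5 - 41/15 = -41/15 + √5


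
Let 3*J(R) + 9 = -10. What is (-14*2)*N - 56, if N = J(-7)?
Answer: 364/3 ≈ 121.33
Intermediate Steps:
J(R) = -19/3 (J(R) = -3 + (1/3)*(-10) = -3 - 10/3 = -19/3)
N = -19/3 ≈ -6.3333
(-14*2)*N - 56 = -14*2*(-19/3) - 56 = -28*(-19/3) - 56 = 532/3 - 56 = 364/3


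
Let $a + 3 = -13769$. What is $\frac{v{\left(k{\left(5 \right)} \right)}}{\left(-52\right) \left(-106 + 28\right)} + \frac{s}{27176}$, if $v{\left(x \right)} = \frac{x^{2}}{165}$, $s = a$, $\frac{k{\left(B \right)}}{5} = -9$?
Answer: $- \frac{25449283}{50520184} \approx -0.50375$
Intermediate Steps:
$k{\left(B \right)} = -45$ ($k{\left(B \right)} = 5 \left(-9\right) = -45$)
$a = -13772$ ($a = -3 - 13769 = -13772$)
$s = -13772$
$v{\left(x \right)} = \frac{x^{2}}{165}$ ($v{\left(x \right)} = x^{2} \cdot \frac{1}{165} = \frac{x^{2}}{165}$)
$\frac{v{\left(k{\left(5 \right)} \right)}}{\left(-52\right) \left(-106 + 28\right)} + \frac{s}{27176} = \frac{\frac{1}{165} \left(-45\right)^{2}}{\left(-52\right) \left(-106 + 28\right)} - \frac{13772}{27176} = \frac{\frac{1}{165} \cdot 2025}{\left(-52\right) \left(-78\right)} - \frac{3443}{6794} = \frac{135}{11 \cdot 4056} - \frac{3443}{6794} = \frac{135}{11} \cdot \frac{1}{4056} - \frac{3443}{6794} = \frac{45}{14872} - \frac{3443}{6794} = - \frac{25449283}{50520184}$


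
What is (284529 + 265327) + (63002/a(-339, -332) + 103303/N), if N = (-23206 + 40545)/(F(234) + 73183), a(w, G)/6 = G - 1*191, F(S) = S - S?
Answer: 26819903141338/27204891 ≈ 9.8585e+5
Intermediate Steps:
F(S) = 0
a(w, G) = -1146 + 6*G (a(w, G) = 6*(G - 1*191) = 6*(G - 191) = 6*(-191 + G) = -1146 + 6*G)
N = 17339/73183 (N = (-23206 + 40545)/(0 + 73183) = 17339/73183 ≈ 0.23693)
(284529 + 265327) + (63002/a(-339, -332) + 103303/N) = (284529 + 265327) + (63002/(-1146 + 6*(-332)) + 103303/(17339/73183)) = 549856 + (63002/(-1146 - 1992) + 103303*(73183/17339)) = 549856 + (63002/(-3138) + 7560023449/17339) = 549856 + (63002*(-1/3138) + 7560023449/17339) = 549856 + (-31501/1569 + 7560023449/17339) = 549856 + 11861130595642/27204891 = 26819903141338/27204891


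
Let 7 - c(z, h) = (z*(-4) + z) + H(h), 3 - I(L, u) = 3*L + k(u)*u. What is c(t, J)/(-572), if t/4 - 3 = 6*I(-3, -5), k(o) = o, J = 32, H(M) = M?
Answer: 925/572 ≈ 1.6171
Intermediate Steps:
I(L, u) = 3 - u² - 3*L (I(L, u) = 3 - (3*L + u*u) = 3 - (3*L + u²) = 3 - (u² + 3*L) = 3 + (-u² - 3*L) = 3 - u² - 3*L)
t = -300 (t = 12 + 4*(6*(3 - 1*(-5)² - 3*(-3))) = 12 + 4*(6*(3 - 1*25 + 9)) = 12 + 4*(6*(3 - 25 + 9)) = 12 + 4*(6*(-13)) = 12 + 4*(-78) = 12 - 312 = -300)
c(z, h) = 7 - h + 3*z (c(z, h) = 7 - ((z*(-4) + z) + h) = 7 - ((-4*z + z) + h) = 7 - (-3*z + h) = 7 - (h - 3*z) = 7 + (-h + 3*z) = 7 - h + 3*z)
c(t, J)/(-572) = (7 - 1*32 + 3*(-300))/(-572) = (7 - 32 - 900)*(-1/572) = -925*(-1/572) = 925/572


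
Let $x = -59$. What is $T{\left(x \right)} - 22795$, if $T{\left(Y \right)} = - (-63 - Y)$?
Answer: $-22791$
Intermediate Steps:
$T{\left(Y \right)} = 63 + Y$
$T{\left(x \right)} - 22795 = \left(63 - 59\right) - 22795 = 4 - 22795 = -22791$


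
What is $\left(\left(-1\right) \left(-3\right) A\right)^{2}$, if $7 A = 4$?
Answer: $\frac{144}{49} \approx 2.9388$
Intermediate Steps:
$A = \frac{4}{7}$ ($A = \frac{1}{7} \cdot 4 = \frac{4}{7} \approx 0.57143$)
$\left(\left(-1\right) \left(-3\right) A\right)^{2} = \left(\left(-1\right) \left(-3\right) \frac{4}{7}\right)^{2} = \left(3 \cdot \frac{4}{7}\right)^{2} = \left(\frac{12}{7}\right)^{2} = \frac{144}{49}$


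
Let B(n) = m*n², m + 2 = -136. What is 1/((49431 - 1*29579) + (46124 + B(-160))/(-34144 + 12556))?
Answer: 5397/108012913 ≈ 4.9966e-5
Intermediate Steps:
m = -138 (m = -2 - 136 = -138)
B(n) = -138*n²
1/((49431 - 1*29579) + (46124 + B(-160))/(-34144 + 12556)) = 1/((49431 - 1*29579) + (46124 - 138*(-160)²)/(-34144 + 12556)) = 1/((49431 - 29579) + (46124 - 138*25600)/(-21588)) = 1/(19852 + (46124 - 3532800)*(-1/21588)) = 1/(19852 - 3486676*(-1/21588)) = 1/(19852 + 871669/5397) = 1/(108012913/5397) = 5397/108012913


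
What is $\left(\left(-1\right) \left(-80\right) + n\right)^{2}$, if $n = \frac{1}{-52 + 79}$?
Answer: $\frac{4669921}{729} \approx 6405.9$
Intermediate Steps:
$n = \frac{1}{27} \approx 0.037037$
$\left(\left(-1\right) \left(-80\right) + n\right)^{2} = \left(\left(-1\right) \left(-80\right) + \frac{1}{27}\right)^{2} = \left(80 + \frac{1}{27}\right)^{2} = \left(\frac{2161}{27}\right)^{2} = \frac{4669921}{729}$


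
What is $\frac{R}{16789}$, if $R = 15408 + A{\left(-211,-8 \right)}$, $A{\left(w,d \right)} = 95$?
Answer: $\frac{15503}{16789} \approx 0.9234$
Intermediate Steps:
$R = 15503$ ($R = 15408 + 95 = 15503$)
$\frac{R}{16789} = \frac{15503}{16789}$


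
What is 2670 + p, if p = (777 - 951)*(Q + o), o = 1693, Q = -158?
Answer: -264420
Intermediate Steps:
p = -267090 (p = (777 - 951)*(-158 + 1693) = -174*1535 = -267090)
2670 + p = 2670 - 267090 = -264420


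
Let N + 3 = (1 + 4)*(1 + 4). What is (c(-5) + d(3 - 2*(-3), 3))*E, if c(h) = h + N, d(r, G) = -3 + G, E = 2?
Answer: 34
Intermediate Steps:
N = 22 (N = -3 + (1 + 4)*(1 + 4) = -3 + 5*5 = -3 + 25 = 22)
c(h) = 22 + h (c(h) = h + 22 = 22 + h)
(c(-5) + d(3 - 2*(-3), 3))*E = ((22 - 5) + (-3 + 3))*2 = (17 + 0)*2 = 17*2 = 34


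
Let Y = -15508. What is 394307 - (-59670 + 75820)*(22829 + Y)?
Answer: -117839843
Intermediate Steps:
394307 - (-59670 + 75820)*(22829 + Y) = 394307 - (-59670 + 75820)*(22829 - 15508) = 394307 - 16150*7321 = 394307 - 1*118234150 = 394307 - 118234150 = -117839843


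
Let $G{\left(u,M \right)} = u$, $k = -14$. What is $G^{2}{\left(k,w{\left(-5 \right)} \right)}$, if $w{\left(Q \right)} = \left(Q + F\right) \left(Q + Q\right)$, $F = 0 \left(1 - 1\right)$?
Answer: $196$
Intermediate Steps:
$F = 0$ ($F = 0 \cdot 0 = 0$)
$w{\left(Q \right)} = 2 Q^{2}$ ($w{\left(Q \right)} = \left(Q + 0\right) \left(Q + Q\right) = Q 2 Q = 2 Q^{2}$)
$G^{2}{\left(k,w{\left(-5 \right)} \right)} = \left(-14\right)^{2} = 196$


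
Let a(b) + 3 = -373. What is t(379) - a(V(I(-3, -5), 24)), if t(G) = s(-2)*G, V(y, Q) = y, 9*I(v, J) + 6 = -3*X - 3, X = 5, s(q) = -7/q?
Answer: 3405/2 ≈ 1702.5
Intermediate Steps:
I(v, J) = -8/3 (I(v, J) = -⅔ + (-3*5 - 3)/9 = -⅔ + (-15 - 3)/9 = -⅔ + (⅑)*(-18) = -⅔ - 2 = -8/3)
a(b) = -376 (a(b) = -3 - 373 = -376)
t(G) = 7*G/2 (t(G) = (-7/(-2))*G = (-7*(-½))*G = 7*G/2)
t(379) - a(V(I(-3, -5), 24)) = (7/2)*379 - 1*(-376) = 2653/2 + 376 = 3405/2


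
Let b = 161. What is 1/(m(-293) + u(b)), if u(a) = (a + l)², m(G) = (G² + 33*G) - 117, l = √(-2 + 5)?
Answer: 101987/10401037117 - 322*√3/10401037117 ≈ 9.7518e-6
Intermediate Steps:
l = √3 ≈ 1.7320
m(G) = -117 + G² + 33*G
u(a) = (a + √3)²
1/(m(-293) + u(b)) = 1/((-117 + (-293)² + 33*(-293)) + (161 + √3)²) = 1/((-117 + 85849 - 9669) + (161 + √3)²) = 1/(76063 + (161 + √3)²)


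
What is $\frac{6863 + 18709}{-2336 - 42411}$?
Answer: $- \frac{25572}{44747} \approx -0.57148$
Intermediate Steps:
$\frac{6863 + 18709}{-2336 - 42411} = \frac{25572}{-44747} = 25572 \left(- \frac{1}{44747}\right) = - \frac{25572}{44747}$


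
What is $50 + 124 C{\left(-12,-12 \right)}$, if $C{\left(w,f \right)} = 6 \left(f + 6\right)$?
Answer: $-4414$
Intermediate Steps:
$C{\left(w,f \right)} = 36 + 6 f$ ($C{\left(w,f \right)} = 6 \left(6 + f\right) = 36 + 6 f$)
$50 + 124 C{\left(-12,-12 \right)} = 50 + 124 \left(36 + 6 \left(-12\right)\right) = 50 + 124 \left(36 - 72\right) = 50 + 124 \left(-36\right) = 50 - 4464 = -4414$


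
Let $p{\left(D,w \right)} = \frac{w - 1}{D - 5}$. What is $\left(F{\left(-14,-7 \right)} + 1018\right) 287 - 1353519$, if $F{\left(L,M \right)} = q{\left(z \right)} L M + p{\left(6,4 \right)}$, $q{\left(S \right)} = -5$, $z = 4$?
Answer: $-1201122$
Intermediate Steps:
$p{\left(D,w \right)} = \frac{-1 + w}{-5 + D}$
$F{\left(L,M \right)} = 3 - 5 L M$ ($F{\left(L,M \right)} = - 5 L M + \frac{-1 + 4}{-5 + 6} = - 5 L M + 1^{-1} \cdot 3 = - 5 L M + 1 \cdot 3 = - 5 L M + 3 = 3 - 5 L M$)
$\left(F{\left(-14,-7 \right)} + 1018\right) 287 - 1353519 = \left(\left(3 - \left(-70\right) \left(-7\right)\right) + 1018\right) 287 - 1353519 = \left(\left(3 - 490\right) + 1018\right) 287 - 1353519 = \left(-487 + 1018\right) 287 - 1353519 = 531 \cdot 287 - 1353519 = 152397 - 1353519 = -1201122$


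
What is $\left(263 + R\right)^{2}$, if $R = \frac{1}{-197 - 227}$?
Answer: $\frac{12434703121}{179776} \approx 69168.0$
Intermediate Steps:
$R = - \frac{1}{424}$ ($R = \frac{1}{-197 - 227} = \frac{1}{-424} = - \frac{1}{424} \approx -0.0023585$)
$\left(263 + R\right)^{2} = \left(263 - \frac{1}{424}\right)^{2} = \left(\frac{111511}{424}\right)^{2} = \frac{12434703121}{179776}$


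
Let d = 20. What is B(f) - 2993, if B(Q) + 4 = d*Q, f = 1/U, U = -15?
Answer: -8995/3 ≈ -2998.3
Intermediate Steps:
f = -1/15 (f = 1/(-15) = -1/15 ≈ -0.066667)
B(Q) = -4 + 20*Q
B(f) - 2993 = (-4 + 20*(-1/15)) - 2993 = (-4 - 4/3) - 2993 = -16/3 - 2993 = -8995/3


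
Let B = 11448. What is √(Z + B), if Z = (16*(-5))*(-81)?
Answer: 6*√498 ≈ 133.90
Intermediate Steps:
Z = 6480 (Z = -80*(-81) = 6480)
√(Z + B) = √(6480 + 11448) = √17928 = 6*√498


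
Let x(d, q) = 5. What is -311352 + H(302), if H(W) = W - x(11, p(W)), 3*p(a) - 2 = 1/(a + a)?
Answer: -311055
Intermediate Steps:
p(a) = 2/3 + 1/(6*a) (p(a) = 2/3 + 1/(3*(a + a)) = 2/3 + 1/(3*((2*a))) = 2/3 + (1/(2*a))/3 = 2/3 + 1/(6*a))
H(W) = -5 + W (H(W) = W - 1*5 = W - 5 = -5 + W)
-311352 + H(302) = -311352 + (-5 + 302) = -311352 + 297 = -311055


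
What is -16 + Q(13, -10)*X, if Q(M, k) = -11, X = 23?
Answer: -269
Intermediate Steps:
-16 + Q(13, -10)*X = -16 - 11*23 = -16 - 253 = -269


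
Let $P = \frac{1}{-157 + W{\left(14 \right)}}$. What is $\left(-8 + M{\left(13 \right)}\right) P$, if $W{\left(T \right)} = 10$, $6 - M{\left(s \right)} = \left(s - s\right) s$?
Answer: $\frac{2}{147} \approx 0.013605$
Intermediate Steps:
$M{\left(s \right)} = 6$ ($M{\left(s \right)} = 6 - \left(s - s\right) s = 6 - 0 s = 6 - 0 = 6 + 0 = 6$)
$P = - \frac{1}{147}$ ($P = \frac{1}{-157 + 10} = \frac{1}{-147} = - \frac{1}{147} \approx -0.0068027$)
$\left(-8 + M{\left(13 \right)}\right) P = \left(-8 + 6\right) \left(- \frac{1}{147}\right) = \left(-2\right) \left(- \frac{1}{147}\right) = \frac{2}{147}$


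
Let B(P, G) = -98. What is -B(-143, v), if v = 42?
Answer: 98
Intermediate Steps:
-B(-143, v) = -1*(-98) = 98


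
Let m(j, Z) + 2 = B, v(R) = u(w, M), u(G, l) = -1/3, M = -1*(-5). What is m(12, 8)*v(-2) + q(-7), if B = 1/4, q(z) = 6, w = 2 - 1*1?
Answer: 79/12 ≈ 6.5833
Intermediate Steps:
w = 1 (w = 2 - 1 = 1)
M = 5
u(G, l) = -1/3 (u(G, l) = -1*1/3 = -1/3)
v(R) = -1/3
B = 1/4 ≈ 0.25000
m(j, Z) = -7/4 (m(j, Z) = -2 + 1/4 = -7/4)
m(12, 8)*v(-2) + q(-7) = -7/4*(-1/3) + 6 = 7/12 + 6 = 79/12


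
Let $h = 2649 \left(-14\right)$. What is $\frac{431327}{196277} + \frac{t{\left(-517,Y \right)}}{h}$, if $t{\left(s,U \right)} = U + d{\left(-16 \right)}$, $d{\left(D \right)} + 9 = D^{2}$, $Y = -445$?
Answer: $\frac{2672509328}{1213188137} \approx 2.2029$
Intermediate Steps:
$d{\left(D \right)} = -9 + D^{2}$
$h = -37086$
$t{\left(s,U \right)} = 247 + U$ ($t{\left(s,U \right)} = U - \left(9 - \left(-16\right)^{2}\right) = U + \left(-9 + 256\right) = U + 247 = 247 + U$)
$\frac{431327}{196277} + \frac{t{\left(-517,Y \right)}}{h} = \frac{431327}{196277} + \frac{247 - 445}{-37086} = 431327 \cdot \frac{1}{196277} - - \frac{33}{6181} = \frac{431327}{196277} + \frac{33}{6181} = \frac{2672509328}{1213188137}$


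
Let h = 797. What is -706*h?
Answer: -562682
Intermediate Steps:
-706*h = -706*797 = -562682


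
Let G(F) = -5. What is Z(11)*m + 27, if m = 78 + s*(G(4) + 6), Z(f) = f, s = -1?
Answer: 874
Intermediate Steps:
m = 77 (m = 78 - (-5 + 6) = 78 - 1*1 = 78 - 1 = 77)
Z(11)*m + 27 = 11*77 + 27 = 847 + 27 = 874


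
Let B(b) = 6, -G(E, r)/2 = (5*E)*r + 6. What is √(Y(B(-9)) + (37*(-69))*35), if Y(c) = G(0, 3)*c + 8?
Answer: 11*I*√739 ≈ 299.03*I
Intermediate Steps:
G(E, r) = -12 - 10*E*r (G(E, r) = -2*((5*E)*r + 6) = -2*(5*E*r + 6) = -2*(6 + 5*E*r) = -12 - 10*E*r)
Y(c) = 8 - 12*c (Y(c) = (-12 - 10*0*3)*c + 8 = (-12 + 0)*c + 8 = -12*c + 8 = 8 - 12*c)
√(Y(B(-9)) + (37*(-69))*35) = √((8 - 12*6) + (37*(-69))*35) = √((8 - 72) - 2553*35) = √(-64 - 89355) = √(-89419) = 11*I*√739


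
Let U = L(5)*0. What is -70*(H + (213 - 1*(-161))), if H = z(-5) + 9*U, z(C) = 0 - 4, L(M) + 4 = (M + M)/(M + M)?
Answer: -25900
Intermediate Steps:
L(M) = -3 (L(M) = -4 + (M + M)/(M + M) = -4 + (2*M)/((2*M)) = -4 + (2*M)*(1/(2*M)) = -4 + 1 = -3)
z(C) = -4
U = 0 (U = -3*0 = 0)
H = -4 (H = -4 + 9*0 = -4 + 0 = -4)
-70*(H + (213 - 1*(-161))) = -70*(-4 + (213 - 1*(-161))) = -70*(-4 + (213 + 161)) = -70*(-4 + 374) = -70*370 = -25900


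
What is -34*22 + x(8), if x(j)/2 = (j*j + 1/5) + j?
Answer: -3018/5 ≈ -603.60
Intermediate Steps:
x(j) = ⅖ + 2*j + 2*j² (x(j) = 2*((j*j + 1/5) + j) = 2*((j² + ⅕) + j) = 2*((⅕ + j²) + j) = 2*(⅕ + j + j²) = ⅖ + 2*j + 2*j²)
-34*22 + x(8) = -34*22 + (⅖ + 2*8 + 2*8²) = -748 + (⅖ + 16 + 2*64) = -748 + (⅖ + 16 + 128) = -748 + 722/5 = -3018/5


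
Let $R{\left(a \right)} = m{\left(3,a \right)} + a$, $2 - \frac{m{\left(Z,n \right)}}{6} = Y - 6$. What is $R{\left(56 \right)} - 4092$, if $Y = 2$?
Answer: $-4000$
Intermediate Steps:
$m{\left(Z,n \right)} = 36$ ($m{\left(Z,n \right)} = 12 - 6 \left(2 - 6\right) = 12 - -24 = 12 + 24 = 36$)
$R{\left(a \right)} = 36 + a$
$R{\left(56 \right)} - 4092 = \left(36 + 56\right) - 4092 = 92 - 4092 = -4000$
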